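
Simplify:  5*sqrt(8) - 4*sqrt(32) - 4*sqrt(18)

-18*sqrt(2)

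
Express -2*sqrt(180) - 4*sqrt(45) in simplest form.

-24*sqrt(5)

2*sqrt(180) = 12*sqrt(5); 4*sqrt(45) = 12*sqrt(5)
Combine: (-12 - 12)·sqrt(5) = -24*sqrt(5)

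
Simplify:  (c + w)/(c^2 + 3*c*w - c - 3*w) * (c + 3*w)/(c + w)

1/(c - 1)

Factor: c^2 + 3*c*w - c - 3*w = (c - 1)*(c + 3*w)
Cancel the common factors (c + w), (c + 3*w).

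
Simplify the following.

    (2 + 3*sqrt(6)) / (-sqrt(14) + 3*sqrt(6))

(sqrt(14) + 3*sqrt(6) + 3*sqrt(21) + 27)/20

Multiply numerator and denominator by sqrt(14) + 3*sqrt(6).
Denominator becomes 40; numerator becomes 2*sqrt(14) + 6*sqrt(6) + 6*sqrt(21) + 54.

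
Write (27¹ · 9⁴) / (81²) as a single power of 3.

3^3

27¹ = 3^3; 9⁴ = 3^8; 81² = 3^8
Combine exponents: 3^3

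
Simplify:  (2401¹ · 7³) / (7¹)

7^6

2401¹ = 7^4; 7³ = 7^3; 7¹ = 7^1
Combine exponents: 7^6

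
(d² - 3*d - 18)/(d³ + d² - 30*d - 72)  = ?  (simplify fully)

1/(d + 4)

Factor: d² - 3*d - 18 = (d - 6)·(d + 3);  d³ + d² - 30*d - 72 = (d + 3)·(d - 6)·(d + 4)
Cancel the common factors (d - 6), (d + 3).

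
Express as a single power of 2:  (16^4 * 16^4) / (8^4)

2^20

16^4 = 2^16; 16^4 = 2^16; 8^4 = 2^12
Combine exponents: 2^20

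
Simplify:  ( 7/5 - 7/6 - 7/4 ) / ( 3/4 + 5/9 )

-273/235

Numerator: 7/5 - 7/6 - 7/4 = -91/60
Denominator: 3/4 + 5/9 = 47/36
Divide: (-91/60) · (36/47) = -273/235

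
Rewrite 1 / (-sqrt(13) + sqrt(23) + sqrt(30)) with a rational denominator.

Group as (sqrt(23) + sqrt(30)) - sqrt(13); multiply by (sqrt(23) + sqrt(30)) + sqrt(13), then rationalise the remaining surd.

(-20*sqrt(13) + 3*sqrt(30) + 10*sqrt(23) + sqrt(8970))/580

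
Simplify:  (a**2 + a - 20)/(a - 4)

a + 5

Factor: a**2 + a - 20 = (a - 4)*(a + 5)
Cancel the common factor (a - 4).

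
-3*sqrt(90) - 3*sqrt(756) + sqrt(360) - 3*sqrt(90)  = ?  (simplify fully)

-18*sqrt(21) - 12*sqrt(10)

3*sqrt(90) = 9*sqrt(10); 3*sqrt(756) = 18*sqrt(21); sqrt(360) = 6*sqrt(10); 3*sqrt(90) = 9*sqrt(10)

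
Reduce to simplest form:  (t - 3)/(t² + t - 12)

1/(t + 4)

Factor: t² + t - 12 = (t - 3)·(t + 4)
Cancel the common factor (t - 3).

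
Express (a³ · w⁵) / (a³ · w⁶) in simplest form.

1/w

Quotient: (w^-1)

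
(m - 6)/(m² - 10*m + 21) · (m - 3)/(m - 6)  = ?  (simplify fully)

Factor: m² - 10*m + 21 = (m - 7)·(m - 3)
Cancel the common factors (m - 3), (m - 6).

1/(m - 7)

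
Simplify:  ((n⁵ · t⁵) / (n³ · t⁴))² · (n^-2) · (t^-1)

Inside the bracket: n² · t¹
Raise to the power 2: n⁴ · t²
Multiply by (n^-2) · (t^-1): add exponents.

n²*t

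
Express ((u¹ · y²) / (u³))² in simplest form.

Inside the bracket: (u^-2) · y²
Raise to the power 2: (u^-4) · y⁴

y⁴/u⁴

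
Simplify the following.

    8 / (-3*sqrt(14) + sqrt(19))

(-24*sqrt(14) - 8*sqrt(19))/107

Multiply numerator and denominator by sqrt(19) + 3*sqrt(14).
Denominator becomes -107; numerator becomes 8*sqrt(19) + 24*sqrt(14).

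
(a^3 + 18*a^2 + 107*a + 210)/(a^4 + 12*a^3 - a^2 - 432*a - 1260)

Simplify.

1/(a - 6)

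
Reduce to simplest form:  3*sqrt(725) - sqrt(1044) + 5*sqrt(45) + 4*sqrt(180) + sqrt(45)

3*sqrt(725) = 15*sqrt(29); sqrt(1044) = 6*sqrt(29); 5*sqrt(45) = 15*sqrt(5); 4*sqrt(180) = 24*sqrt(5); sqrt(45) = 3*sqrt(5)

9*sqrt(29) + 42*sqrt(5)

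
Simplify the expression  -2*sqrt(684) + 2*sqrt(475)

2*sqrt(684) = 12*sqrt(19); 2*sqrt(475) = 10*sqrt(19)
Combine: (-12 + 10)·sqrt(19) = -2*sqrt(19)

-2*sqrt(19)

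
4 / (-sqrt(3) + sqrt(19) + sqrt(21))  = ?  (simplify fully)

Group as (sqrt(19) + sqrt(21)) - sqrt(3); multiply by (sqrt(19) + sqrt(21)) + sqrt(3), then rationalise the remaining surd.

(-148*sqrt(3) + 4*sqrt(21) + 20*sqrt(19) + 24*sqrt(133))/227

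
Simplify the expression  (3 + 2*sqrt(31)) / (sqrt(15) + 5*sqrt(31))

Multiply numerator and denominator by -sqrt(15) + 5*sqrt(31).
Denominator becomes 760; numerator becomes -2*sqrt(465) - 3*sqrt(15) + 15*sqrt(31) + 310.

(-2*sqrt(465) - 3*sqrt(15) + 15*sqrt(31) + 310)/760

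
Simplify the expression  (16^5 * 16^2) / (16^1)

2^24

16^5 = 2^20; 16^2 = 2^8; 16^1 = 2^4
Combine exponents: 2^24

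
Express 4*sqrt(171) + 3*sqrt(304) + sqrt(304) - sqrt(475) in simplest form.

23*sqrt(19)

4*sqrt(171) = 12*sqrt(19); 3*sqrt(304) = 12*sqrt(19); sqrt(304) = 4*sqrt(19); sqrt(475) = 5*sqrt(19)
Combine: (12 + 12 + 4 - 5)·sqrt(19) = 23*sqrt(19)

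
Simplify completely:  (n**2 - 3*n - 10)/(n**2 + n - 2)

(n - 5)/(n - 1)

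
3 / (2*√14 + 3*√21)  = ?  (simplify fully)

(-6*√14 + 9*√21)/133

Multiply numerator and denominator by -3*√21 + 2*√14.
Denominator becomes -133; numerator becomes -9*√21 + 6*√14.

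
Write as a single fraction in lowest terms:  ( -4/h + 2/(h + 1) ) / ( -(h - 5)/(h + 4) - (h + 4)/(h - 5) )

(2*h³ + 2*h² - 44*h - 80)/(2*h⁴ + 39*h² + 41*h)

Numerator: -4/h + 2/(h + 1) = (-2*h - 4)/(h² + h)
Denominator: -(h - 5)/(h + 4) - (h + 4)/(h - 5) = (-2*h² + 2*h - 41)/(h² - h - 20)
Divide: ((-2*h - 4)/(h² + h)) · ((h² - h - 20)/(-2*h² + 2*h - 41)) = (2*h³ + 2*h² - 44*h - 80)/(2*h⁴ + 39*h² + 41*h)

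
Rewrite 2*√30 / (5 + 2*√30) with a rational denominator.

(-2*√30 + 24)/19

Multiply numerator and denominator by -2*√30 + 5.
Denominator becomes -95; numerator becomes -120 + 10*√30.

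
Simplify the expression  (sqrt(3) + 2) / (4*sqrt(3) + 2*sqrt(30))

(-4*sqrt(3) - 6 + 3*sqrt(10) + 2*sqrt(30))/36

Multiply numerator and denominator by -2*sqrt(30) + 4*sqrt(3).
Denominator becomes -72; numerator becomes -4*sqrt(30) - 6*sqrt(10) + 12 + 8*sqrt(3).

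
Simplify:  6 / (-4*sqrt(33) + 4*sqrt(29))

Multiply numerator and denominator by 4*sqrt(29) + 4*sqrt(33).
Denominator becomes -64; numerator becomes 24*sqrt(29) + 24*sqrt(33).

(-3*sqrt(33) - 3*sqrt(29))/8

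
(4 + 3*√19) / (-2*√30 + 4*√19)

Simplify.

(4*√30 + 8*√19 + 3*√570 + 114)/92

Multiply numerator and denominator by 2*√30 + 4*√19.
Denominator becomes 184; numerator becomes 8*√30 + 16*√19 + 6*√570 + 228.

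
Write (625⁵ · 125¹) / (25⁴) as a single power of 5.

5^15

625⁵ = 5^20; 125¹ = 5^3; 25⁴ = 5^8
Combine exponents: 5^15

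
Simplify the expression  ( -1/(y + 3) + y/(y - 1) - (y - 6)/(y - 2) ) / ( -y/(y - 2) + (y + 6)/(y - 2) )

(2*y**2 + 6*y - 10)/(3*y**2 + 6*y - 9)

Numerator: -1/(y + 3) + y/(y - 1) - (y - 6)/(y - 2) = (4*y**2 + 12*y - 20)/(y**3 - 7*y + 6)
Denominator: -y/(y - 2) + (y + 6)/(y - 2) = 6/(y - 2)
Divide: ((4*y**2 + 12*y - 20)/(y**3 - 7*y + 6)) · (y/6 - 1/3) = (2*y**2 + 6*y - 10)/(3*y**2 + 6*y - 9)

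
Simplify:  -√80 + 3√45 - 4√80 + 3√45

-2*√5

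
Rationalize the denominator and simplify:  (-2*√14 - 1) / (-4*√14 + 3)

Multiply numerator and denominator by 3 + 4*√14.
Denominator becomes -215; numerator becomes -115 - 10*√14.

(2*√14 + 23)/43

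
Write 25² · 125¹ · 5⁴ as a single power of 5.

25² = 5^4; 125¹ = 5^3; 5⁴ = 5^4
Combine exponents: 5^11

5^11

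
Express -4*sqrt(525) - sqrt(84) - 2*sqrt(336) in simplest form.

-30*sqrt(21)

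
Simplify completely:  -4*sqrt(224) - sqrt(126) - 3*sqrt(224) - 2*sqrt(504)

-43*sqrt(14)

4*sqrt(224) = 16*sqrt(14); sqrt(126) = 3*sqrt(14); 3*sqrt(224) = 12*sqrt(14); 2*sqrt(504) = 12*sqrt(14)
Combine: (-16 - 3 - 12 - 12)·sqrt(14) = -43*sqrt(14)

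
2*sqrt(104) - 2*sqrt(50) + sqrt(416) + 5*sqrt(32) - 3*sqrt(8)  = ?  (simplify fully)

4*sqrt(2) + 8*sqrt(26)

2*sqrt(104) = 4*sqrt(26); 2*sqrt(50) = 10*sqrt(2); sqrt(416) = 4*sqrt(26); 5*sqrt(32) = 20*sqrt(2); 3*sqrt(8) = 6*sqrt(2)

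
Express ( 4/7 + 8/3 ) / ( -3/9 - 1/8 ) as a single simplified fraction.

Numerator: 4/7 + 8/3 = 68/21
Denominator: -3/9 - 1/8 = -11/24
Divide: (68/21) · (-24/11) = -544/77

-544/77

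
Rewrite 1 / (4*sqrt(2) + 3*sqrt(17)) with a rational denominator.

(-4*sqrt(2) + 3*sqrt(17))/121

Multiply numerator and denominator by -3*sqrt(17) + 4*sqrt(2).
Denominator becomes -121; numerator becomes -3*sqrt(17) + 4*sqrt(2).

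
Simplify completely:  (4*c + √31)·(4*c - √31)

16*c² - 31

(4*c)^2 - (√31)^2 = 16*c² - 31.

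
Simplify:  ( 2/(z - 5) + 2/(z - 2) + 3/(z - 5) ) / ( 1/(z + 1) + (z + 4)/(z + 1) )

(7*z^2 - 13*z - 20)/(z^3 - 2*z^2 - 25*z + 50)

Numerator: 2/(z - 5) + 2/(z - 2) + 3/(z - 5) = (7*z - 20)/(z^2 - 7*z + 10)
Denominator: 1/(z + 1) + (z + 4)/(z + 1) = (z + 5)/(z + 1)
Divide: ((7*z - 20)/(z^2 - 7*z + 10)) · ((z + 1)/(z + 5)) = (7*z^2 - 13*z - 20)/(z^3 - 2*z^2 - 25*z + 50)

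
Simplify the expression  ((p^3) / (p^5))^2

Inside the bracket: (p^-2)
Raise to the power 2: (p^-4)

p^(-4)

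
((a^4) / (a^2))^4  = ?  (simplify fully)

a^8

Inside the bracket: a^2
Raise to the power 4: a^8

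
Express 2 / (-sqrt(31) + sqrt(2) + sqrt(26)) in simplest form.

(6*sqrt(31) + 14*sqrt(26) + 110*sqrt(2) + 8*sqrt(403))/199

Group as (sqrt(2) + sqrt(26)) - sqrt(31); multiply by (sqrt(2) + sqrt(26)) + sqrt(31), then rationalise the remaining surd.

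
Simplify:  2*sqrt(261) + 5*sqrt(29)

11*sqrt(29)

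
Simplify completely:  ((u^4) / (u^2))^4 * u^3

Inside the bracket: u^2
Raise to the power 4: u^8
Multiply by u^3: add exponents.

u^11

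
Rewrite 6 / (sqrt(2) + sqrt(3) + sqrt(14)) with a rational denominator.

(-26*sqrt(3) - 30*sqrt(2) + 8*sqrt(21) + 18*sqrt(14))/19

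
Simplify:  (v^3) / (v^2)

Quotient: v^1

v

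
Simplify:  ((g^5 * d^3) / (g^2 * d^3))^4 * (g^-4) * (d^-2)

Inside the bracket: g^3
Raise to the power 4: g^12
Multiply by (g^-4) * (d^-2): add exponents.

g^8/d^2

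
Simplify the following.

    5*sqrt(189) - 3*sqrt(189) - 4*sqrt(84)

5*sqrt(189) = 15*sqrt(21); 3*sqrt(189) = 9*sqrt(21); 4*sqrt(84) = 8*sqrt(21)
Combine: (15 - 9 - 8)·sqrt(21) = -2*sqrt(21)

-2*sqrt(21)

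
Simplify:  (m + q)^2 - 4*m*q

(m - q)^2

Expanding gives m^2 - 2*m*q + q^2, a perfect square.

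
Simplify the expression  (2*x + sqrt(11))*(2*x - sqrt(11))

Difference of squares with P = 2*x, Q = sqrt(11).

4*x**2 - 11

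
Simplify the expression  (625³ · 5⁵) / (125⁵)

625³ = 5^12; 5⁵ = 5^5; 125⁵ = 5^15
Combine exponents: 5^2

5^2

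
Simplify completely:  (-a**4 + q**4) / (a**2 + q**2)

Factor q**4 - a**4 and cancel (a**2 + q**2).

-a**2 + q**2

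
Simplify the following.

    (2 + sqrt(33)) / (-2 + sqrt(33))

(4*sqrt(33) + 37)/29

Multiply numerator and denominator by -sqrt(33) - 2.
Denominator becomes -29; numerator becomes -37 - 4*sqrt(33).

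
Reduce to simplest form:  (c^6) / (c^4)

c^2

Quotient: c^2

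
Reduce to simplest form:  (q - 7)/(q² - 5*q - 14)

Factor: q² - 5*q - 14 = (q - 7)·(q + 2)
Cancel the common factor (q - 7).

1/(q + 2)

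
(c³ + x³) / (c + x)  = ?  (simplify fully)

c² - c*x + x²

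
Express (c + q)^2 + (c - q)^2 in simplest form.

2*c^2 + 2*q^2

Write as f(c,q) + f(c,-q) and expand.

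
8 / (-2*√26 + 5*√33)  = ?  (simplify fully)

(16*√26 + 40*√33)/721

Multiply numerator and denominator by 2*√26 + 5*√33.
Denominator becomes 721; numerator becomes 16*√26 + 40*√33.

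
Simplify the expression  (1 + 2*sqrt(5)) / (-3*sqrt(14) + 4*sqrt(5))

Multiply numerator and denominator by 4*sqrt(5) + 3*sqrt(14).
Denominator becomes -46; numerator becomes 4*sqrt(5) + 3*sqrt(14) + 40 + 6*sqrt(70).

(-6*sqrt(70) - 40 - 3*sqrt(14) - 4*sqrt(5))/46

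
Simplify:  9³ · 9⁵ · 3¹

3^17

9³ = 3^6; 9⁵ = 3^10; 3¹ = 3^1
Combine exponents: 3^17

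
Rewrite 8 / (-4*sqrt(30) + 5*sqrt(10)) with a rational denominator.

Multiply numerator and denominator by 5*sqrt(10) + 4*sqrt(30).
Denominator becomes -230; numerator becomes 40*sqrt(10) + 32*sqrt(30).

(-16*sqrt(30) - 20*sqrt(10))/115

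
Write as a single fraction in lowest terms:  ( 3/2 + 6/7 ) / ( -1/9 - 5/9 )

-99/28

Numerator: 3/2 + 6/7 = 33/14
Denominator: -1/9 - 5/9 = -2/3
Divide: (33/14) · (-3/2) = -99/28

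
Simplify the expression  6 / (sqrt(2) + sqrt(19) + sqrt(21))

Group as (sqrt(2) + sqrt(21)) + sqrt(19); multiply by (sqrt(2) + sqrt(21)) - sqrt(19), then rationalise the remaining surd.

(-3*sqrt(798) + 6*sqrt(19) + 57*sqrt(2))/38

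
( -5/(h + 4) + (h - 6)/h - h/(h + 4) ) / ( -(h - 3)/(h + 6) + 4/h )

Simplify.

Numerator: -5/(h + 4) + (h - 6)/h - h/(h + 4) = (-7*h - 24)/(h^2 + 4*h)
Denominator: -(h - 3)/(h + 6) + 4/h = (-h^2 + 7*h + 24)/(h^2 + 6*h)
Divide: ((-7*h - 24)/(h^2 + 4*h)) · ((h^2 + 6*h)/(-h^2 + 7*h + 24)) = (7*h^2 + 66*h + 144)/(h^3 - 3*h^2 - 52*h - 96)

(7*h^2 + 66*h + 144)/(h^3 - 3*h^2 - 52*h - 96)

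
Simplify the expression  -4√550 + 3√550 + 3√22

4√550 = 20*√22; 3√550 = 15*√22; 3√22 = 3*√22
Combine: (-20 + 15 + 3)·√22 = -2*√22

-2*√22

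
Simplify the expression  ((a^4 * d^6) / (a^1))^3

Inside the bracket: a^3 * d^6
Raise to the power 3: a^9 * d^18

a^9*d^18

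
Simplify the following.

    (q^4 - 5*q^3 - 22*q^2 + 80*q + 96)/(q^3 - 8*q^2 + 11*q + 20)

Factor: q^4 - 5*q^3 - 22*q^2 + 80*q + 96 = (q + 1)*(q - 6)*(q + 4)*(q - 4);  q^3 - 8*q^2 + 11*q + 20 = (q + 1)*(q - 4)*(q - 5)
Cancel the common factors (q - 4), (q + 1).

(q^2 - 2*q - 24)/(q - 5)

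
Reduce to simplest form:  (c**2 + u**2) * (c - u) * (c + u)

c**4 - u**4

Telescope via difference of squares: (c+u)(c-u) = c**2 - u**2, then repeat with the next factor.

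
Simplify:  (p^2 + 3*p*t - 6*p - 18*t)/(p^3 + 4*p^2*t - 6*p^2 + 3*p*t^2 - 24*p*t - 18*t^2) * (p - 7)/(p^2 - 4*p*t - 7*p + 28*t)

Factor: p^2 + 3*p*t - 6*p - 18*t = (p + 3*t)*(p - 6);  p^3 + 4*p^2*t - 6*p^2 + 3*p*t^2 - 24*p*t - 18*t^2 = (p + t)*(p + 3*t)*(p - 6);  p^2 - 4*p*t - 7*p + 28*t = (p - 4*t)*(p - 7)
Cancel the common factors (p - 6), (p + 3*t), (p - 7).

1/(p^2 - 3*p*t - 4*t^2)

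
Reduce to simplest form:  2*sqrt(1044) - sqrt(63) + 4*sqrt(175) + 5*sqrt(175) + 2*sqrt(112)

2*sqrt(1044) = 12*sqrt(29); sqrt(63) = 3*sqrt(7); 4*sqrt(175) = 20*sqrt(7); 5*sqrt(175) = 25*sqrt(7); 2*sqrt(112) = 8*sqrt(7)

12*sqrt(29) + 50*sqrt(7)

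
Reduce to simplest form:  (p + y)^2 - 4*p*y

After expansion: p^2 - 2*p*y + y^2 — a perfect-square trinomial.

(p - y)^2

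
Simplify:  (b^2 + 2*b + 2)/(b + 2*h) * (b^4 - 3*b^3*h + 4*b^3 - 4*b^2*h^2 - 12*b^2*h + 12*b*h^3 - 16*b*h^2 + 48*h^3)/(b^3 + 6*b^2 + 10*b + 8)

b^2 - 5*b*h + 6*h^2

Factor: b^4 - 3*b^3*h + 4*b^3 - 4*b^2*h^2 - 12*b^2*h + 12*b*h^3 - 16*b*h^2 + 48*h^3 = (b - 2*h)*(b + 4)*(b - 3*h)*(b + 2*h);  b^3 + 6*b^2 + 10*b + 8 = (b + 4)*(b^2 + 2*b + 2)
Cancel the common factors (b^2 + 2*b + 2), (b + 2*h), (b + 4).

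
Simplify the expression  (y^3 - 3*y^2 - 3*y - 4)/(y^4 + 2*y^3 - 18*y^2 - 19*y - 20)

1/(y + 5)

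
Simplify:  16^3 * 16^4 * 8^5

2^43

16^3 = 2^12; 16^4 = 2^16; 8^5 = 2^15
Combine exponents: 2^43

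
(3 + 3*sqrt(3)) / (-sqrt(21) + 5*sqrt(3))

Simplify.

Multiply numerator and denominator by sqrt(21) + 5*sqrt(3).
Denominator becomes 54; numerator becomes 3*sqrt(21) + 9*sqrt(7) + 15*sqrt(3) + 45.

(sqrt(21) + 3*sqrt(7) + 5*sqrt(3) + 15)/18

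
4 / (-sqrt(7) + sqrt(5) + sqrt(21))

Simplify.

(-76*sqrt(7) - 36*sqrt(21) + 92*sqrt(5) + 56*sqrt(15))/59

Group as (sqrt(5) + sqrt(21)) - sqrt(7); multiply by (sqrt(5) + sqrt(21)) + sqrt(7), then rationalise the remaining surd.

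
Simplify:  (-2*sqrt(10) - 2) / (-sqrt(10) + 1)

Multiply numerator and denominator by 1 + sqrt(10).
Denominator becomes -9; numerator becomes -22 - 4*sqrt(10).

(4*sqrt(10) + 22)/9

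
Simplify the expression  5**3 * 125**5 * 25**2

5**22

5**3 = 5**3; 125**5 = 5**15; 25**2 = 5**4
Combine exponents: 5**22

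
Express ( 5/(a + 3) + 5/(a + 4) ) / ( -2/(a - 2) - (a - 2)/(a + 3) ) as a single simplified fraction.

(-10*a² - 15*a + 70)/(a³ + 2*a² + 2*a + 40)

Numerator: 5/(a + 3) + 5/(a + 4) = (10*a + 35)/(a² + 7*a + 12)
Denominator: -2/(a - 2) - (a - 2)/(a + 3) = (-a² + 2*a - 10)/(a² + a - 6)
Divide: ((10*a + 35)/(a² + 7*a + 12)) · ((a² + a - 6)/(-a² + 2*a - 10)) = (-10*a² - 15*a + 70)/(a³ + 2*a² + 2*a + 40)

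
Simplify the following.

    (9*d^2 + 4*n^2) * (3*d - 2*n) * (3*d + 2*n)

Pair the conjugate factors: ((3*d)+(2*n))((3*d)-(2*n)) = 9*d^2 - 4*n^2, then repeat with the next factor.

81*d^4 - 16*n^4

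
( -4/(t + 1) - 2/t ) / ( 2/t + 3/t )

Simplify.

(-6*t - 2)/(5*t + 5)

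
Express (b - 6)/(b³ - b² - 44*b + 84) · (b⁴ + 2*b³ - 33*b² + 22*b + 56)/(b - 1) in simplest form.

(b² - 3*b - 4)/(b - 1)

Factor: b³ - b² - 44*b + 84 = (b - 6)·(b + 7)·(b - 2);  b⁴ + 2*b³ - 33*b² + 22*b + 56 = (b - 4)·(b - 2)·(b + 7)·(b + 1)
Cancel the common factors (b - 2), (b - 6), (b + 7).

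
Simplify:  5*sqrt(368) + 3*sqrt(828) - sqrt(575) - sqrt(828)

27*sqrt(23)

5*sqrt(368) = 20*sqrt(23); 3*sqrt(828) = 18*sqrt(23); sqrt(575) = 5*sqrt(23); sqrt(828) = 6*sqrt(23)
Combine: (20 + 18 - 5 - 6)·sqrt(23) = 27*sqrt(23)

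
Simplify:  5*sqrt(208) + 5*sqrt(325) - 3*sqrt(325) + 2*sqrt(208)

5*sqrt(208) = 20*sqrt(13); 5*sqrt(325) = 25*sqrt(13); 3*sqrt(325) = 15*sqrt(13); 2*sqrt(208) = 8*sqrt(13)
Combine: (20 + 25 - 15 + 8)·sqrt(13) = 38*sqrt(13)

38*sqrt(13)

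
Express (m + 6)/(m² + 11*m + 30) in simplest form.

1/(m + 5)

Factor: m² + 11*m + 30 = (m + 6)·(m + 5)
Cancel the common factor (m + 6).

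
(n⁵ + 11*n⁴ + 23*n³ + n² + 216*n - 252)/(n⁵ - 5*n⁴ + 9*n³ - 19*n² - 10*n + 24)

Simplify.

Factor: n⁵ + 11*n⁴ + 23*n³ + n² + 216*n - 252 = (n + 7)·(n - 1)·(n² - n + 6)·(n + 6);  n⁵ - 5*n⁴ + 9*n³ - 19*n² - 10*n + 24 = (n - 4)·(n + 1)·(n - 1)·(n² - n + 6)
Cancel the common factors (n² - n + 6), (n - 1).

(n² + 13*n + 42)/(n² - 3*n - 4)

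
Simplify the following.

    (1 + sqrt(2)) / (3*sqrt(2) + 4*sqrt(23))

(-6 - 3*sqrt(2) + 4*sqrt(23) + 4*sqrt(46))/350

Multiply numerator and denominator by -4*sqrt(23) + 3*sqrt(2).
Denominator becomes -350; numerator becomes -4*sqrt(46) - 4*sqrt(23) + 3*sqrt(2) + 6.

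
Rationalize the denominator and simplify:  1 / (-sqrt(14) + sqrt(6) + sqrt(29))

(-21*sqrt(14) - 9*sqrt(29) + 37*sqrt(6) + 4*sqrt(609))/255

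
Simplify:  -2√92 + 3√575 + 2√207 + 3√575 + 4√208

16*√13 + 32*√23

2√92 = 4*√23; 3√575 = 15*√23; 2√207 = 6*√23; 3√575 = 15*√23; 4√208 = 16*√13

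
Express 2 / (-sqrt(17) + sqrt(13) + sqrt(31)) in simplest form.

Group as (sqrt(13) + sqrt(31)) - sqrt(17); multiply by (sqrt(13) + sqrt(31)) + sqrt(17), then rationalise the remaining surd.

(-54*sqrt(17) - 2*sqrt(31) + 70*sqrt(13) + 4*sqrt(6851))/883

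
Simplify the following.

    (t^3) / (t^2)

t

Quotient: t^1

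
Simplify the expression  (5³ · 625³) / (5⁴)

5³ = 5^3; 625³ = 5^12; 5⁴ = 5^4
Combine exponents: 5^11

5^11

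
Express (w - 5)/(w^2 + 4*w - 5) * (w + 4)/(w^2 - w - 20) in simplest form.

1/(w^2 + 4*w - 5)

Factor: w^2 + 4*w - 5 = (w - 1)*(w + 5);  w^2 - w - 20 = (w + 4)*(w - 5)
Cancel the common factors (w + 4), (w - 5).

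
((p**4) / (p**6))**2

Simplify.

Inside the bracket: (p**-2)
Raise to the power 2: (p**-4)

p**(-4)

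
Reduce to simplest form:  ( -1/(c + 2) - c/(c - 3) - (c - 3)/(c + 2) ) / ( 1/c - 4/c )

Numerator: -1/(c + 2) - c/(c - 3) - (c - 3)/(c + 2) = (-2*c^2 + 3*c - 6)/(c^2 - c - 6)
Denominator: 1/c - 4/c = -3/c
Divide: ((-2*c^2 + 3*c - 6)/(c^2 - c - 6)) · (-c/3) = (2*c^3 - 3*c^2 + 6*c)/(3*c^2 - 3*c - 18)

(2*c^3 - 3*c^2 + 6*c)/(3*c^2 - 3*c - 18)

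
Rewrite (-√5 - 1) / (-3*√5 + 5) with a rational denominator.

(2*√5 + 5)/5

Multiply numerator and denominator by 5 + 3*√5.
Denominator becomes -20; numerator becomes -20 - 8*√5.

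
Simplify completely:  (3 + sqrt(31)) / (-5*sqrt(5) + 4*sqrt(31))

Multiply numerator and denominator by 5*sqrt(5) + 4*sqrt(31).
Denominator becomes 371; numerator becomes 15*sqrt(5) + 5*sqrt(155) + 12*sqrt(31) + 124.

(15*sqrt(5) + 5*sqrt(155) + 12*sqrt(31) + 124)/371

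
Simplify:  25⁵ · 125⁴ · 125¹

25⁵ = 5^10; 125⁴ = 5^12; 125¹ = 5^3
Combine exponents: 5^25

5^25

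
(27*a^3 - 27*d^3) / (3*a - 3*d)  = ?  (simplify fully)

(3*a)^3 - (3*d)^3 = (3*a - 3*d)(9*a^2 + 9*a*d + 9*d^2).

9*a^2 + 9*a*d + 9*d^2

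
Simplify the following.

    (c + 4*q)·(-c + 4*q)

-c² + 16*q²

Difference of squares with P = 4*q, Q = c.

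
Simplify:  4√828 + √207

27*√23

4√828 = 24*√23; √207 = 3*√23
Combine: (24 + 3)·√23 = 27*√23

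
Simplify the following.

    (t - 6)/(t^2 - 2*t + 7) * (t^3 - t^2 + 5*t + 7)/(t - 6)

Factor: t^3 - t^2 + 5*t + 7 = (t + 1)*(t^2 - 2*t + 7)
Cancel the common factors (t^2 - 2*t + 7), (t - 6).

t + 1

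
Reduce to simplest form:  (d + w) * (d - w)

d^2 - w^2

Telescope via difference of squares: (d+w)(d-w) = d^2 - w^2.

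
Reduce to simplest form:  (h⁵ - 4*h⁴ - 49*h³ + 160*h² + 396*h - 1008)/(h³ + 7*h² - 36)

h² - 11*h + 28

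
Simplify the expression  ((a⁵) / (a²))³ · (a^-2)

a⁷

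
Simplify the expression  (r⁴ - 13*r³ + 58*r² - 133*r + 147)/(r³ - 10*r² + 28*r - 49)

r - 3

Factor: r⁴ - 13*r³ + 58*r² - 133*r + 147 = (r² - 3*r + 7)·(r - 7)·(r - 3);  r³ - 10*r² + 28*r - 49 = (r - 7)·(r² - 3*r + 7)
Cancel the common factors (r² - 3*r + 7), (r - 7).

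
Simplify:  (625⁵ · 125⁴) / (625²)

625⁵ = 5^20; 125⁴ = 5^12; 625² = 5^8
Combine exponents: 5^24

5^24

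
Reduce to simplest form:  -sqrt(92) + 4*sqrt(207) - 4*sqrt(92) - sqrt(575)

-3*sqrt(23)

sqrt(92) = 2*sqrt(23); 4*sqrt(207) = 12*sqrt(23); 4*sqrt(92) = 8*sqrt(23); sqrt(575) = 5*sqrt(23)
Combine: (-2 + 12 - 8 - 5)·sqrt(23) = -3*sqrt(23)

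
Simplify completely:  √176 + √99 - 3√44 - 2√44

√176 = 4*√11; √99 = 3*√11; 3√44 = 6*√11; 2√44 = 4*√11
Combine: (4 + 3 - 6 - 4)·√11 = -3*√11

-3*√11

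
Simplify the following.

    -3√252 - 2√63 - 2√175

3√252 = 18*√7; 2√63 = 6*√7; 2√175 = 10*√7
Combine: (-18 - 6 - 10)·√7 = -34*√7

-34*√7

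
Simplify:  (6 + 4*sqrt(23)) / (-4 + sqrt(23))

Multiply numerator and denominator by -sqrt(23) - 4.
Denominator becomes -7; numerator becomes -116 - 22*sqrt(23).

(22*sqrt(23) + 116)/7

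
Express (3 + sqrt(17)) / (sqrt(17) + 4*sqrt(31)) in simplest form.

(-17 - 3*sqrt(17) + 12*sqrt(31) + 4*sqrt(527))/479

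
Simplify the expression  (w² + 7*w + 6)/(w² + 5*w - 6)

(w + 1)/(w - 1)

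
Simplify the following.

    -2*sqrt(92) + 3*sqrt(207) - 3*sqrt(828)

-13*sqrt(23)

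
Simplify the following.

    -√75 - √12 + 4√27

5*√3

√75 = 5*√3; √12 = 2*√3; 4√27 = 12*√3
Combine: (-5 - 2 + 12)·√3 = 5*√3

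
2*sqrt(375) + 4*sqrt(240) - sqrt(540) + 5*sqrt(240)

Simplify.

40*sqrt(15)

2*sqrt(375) = 10*sqrt(15); 4*sqrt(240) = 16*sqrt(15); sqrt(540) = 6*sqrt(15); 5*sqrt(240) = 20*sqrt(15)
Combine: (10 + 16 - 6 + 20)·sqrt(15) = 40*sqrt(15)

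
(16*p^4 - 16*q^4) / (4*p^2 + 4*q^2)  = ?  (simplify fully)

4*p^2 - 4*q^2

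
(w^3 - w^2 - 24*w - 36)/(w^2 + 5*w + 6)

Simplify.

Factor: w^3 - w^2 - 24*w - 36 = (w - 6)*(w + 3)*(w + 2);  w^2 + 5*w + 6 = (w + 3)*(w + 2)
Cancel the common factors (w + 3), (w + 2).

w - 6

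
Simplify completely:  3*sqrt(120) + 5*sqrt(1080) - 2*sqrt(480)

3*sqrt(120) = 6*sqrt(30); 5*sqrt(1080) = 30*sqrt(30); 2*sqrt(480) = 8*sqrt(30)
Combine: (6 + 30 - 8)·sqrt(30) = 28*sqrt(30)

28*sqrt(30)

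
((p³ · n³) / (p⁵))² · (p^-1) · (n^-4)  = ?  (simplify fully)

n²/p⁵

Inside the bracket: (p^-2) · n³
Raise to the power 2: (p^-4) · n⁶
Multiply by (p^-1) · (n^-4): add exponents.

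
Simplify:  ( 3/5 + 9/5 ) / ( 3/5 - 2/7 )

Numerator: 3/5 + 9/5 = 12/5
Denominator: 3/5 - 2/7 = 11/35
Divide: (12/5) · (35/11) = 84/11

84/11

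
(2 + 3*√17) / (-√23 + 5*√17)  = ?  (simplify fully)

(2*√23 + 10*√17 + 3*√391 + 255)/402

Multiply numerator and denominator by √23 + 5*√17.
Denominator becomes 402; numerator becomes 2*√23 + 10*√17 + 3*√391 + 255.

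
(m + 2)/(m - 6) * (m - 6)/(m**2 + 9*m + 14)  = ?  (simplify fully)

1/(m + 7)

Factor: m**2 + 9*m + 14 = (m + 2)*(m + 7)
Cancel the common factors (m - 6), (m + 2).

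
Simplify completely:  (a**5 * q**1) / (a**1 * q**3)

a**4/q**2

Quotient: a**4 * (q**-2)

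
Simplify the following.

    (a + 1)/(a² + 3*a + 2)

1/(a + 2)

Factor: a² + 3*a + 2 = (a + 2)·(a + 1)
Cancel the common factor (a + 1).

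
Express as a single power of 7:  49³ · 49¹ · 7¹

49³ = 7^6; 49¹ = 7^2; 7¹ = 7^1
Combine exponents: 7^9

7^9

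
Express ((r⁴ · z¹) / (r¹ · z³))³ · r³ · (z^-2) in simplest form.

Inside the bracket: r³ · (z^-2)
Raise to the power 3: r⁹ · (z^-6)
Multiply by r³ · (z^-2): add exponents.

r^12/z⁸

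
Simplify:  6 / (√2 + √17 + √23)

Group as (√17 + √23) + √2; multiply by (√17 + √23) - √2, then rationalise the remaining surd.

(-√782 - 2*√23 + 4*√17 + 19*√2)/10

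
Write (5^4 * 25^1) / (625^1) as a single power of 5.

5^2

5^4 = 5^4; 25^1 = 5^2; 625^1 = 5^4
Combine exponents: 5^2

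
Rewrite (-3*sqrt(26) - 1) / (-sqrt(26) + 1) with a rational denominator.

(4*sqrt(26) + 79)/25

Multiply numerator and denominator by 1 + sqrt(26).
Denominator becomes -25; numerator becomes -79 - 4*sqrt(26).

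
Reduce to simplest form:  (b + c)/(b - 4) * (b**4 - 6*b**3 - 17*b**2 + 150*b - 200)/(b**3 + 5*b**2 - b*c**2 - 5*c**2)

(b**2 - 7*b + 10)/(b - c)

Factor: b**4 - 6*b**3 - 17*b**2 + 150*b - 200 = (b - 2)*(b + 5)*(b - 4)*(b - 5);  b**3 + 5*b**2 - b*c**2 - 5*c**2 = (b + 5)*(b - c)*(b + c)
Cancel the common factors (b + 5), (b - 4), (b + c).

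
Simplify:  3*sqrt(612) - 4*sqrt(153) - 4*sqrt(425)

-14*sqrt(17)

3*sqrt(612) = 18*sqrt(17); 4*sqrt(153) = 12*sqrt(17); 4*sqrt(425) = 20*sqrt(17)
Combine: (18 - 12 - 20)·sqrt(17) = -14*sqrt(17)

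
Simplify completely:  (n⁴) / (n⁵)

Quotient: (n^-1)

1/n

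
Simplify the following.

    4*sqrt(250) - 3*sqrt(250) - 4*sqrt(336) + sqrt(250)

-16*sqrt(21) + 10*sqrt(10)

4*sqrt(250) = 20*sqrt(10); 3*sqrt(250) = 15*sqrt(10); 4*sqrt(336) = 16*sqrt(21); sqrt(250) = 5*sqrt(10)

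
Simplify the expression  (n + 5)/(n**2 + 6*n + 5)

1/(n + 1)

Factor: n**2 + 6*n + 5 = (n + 1)*(n + 5)
Cancel the common factor (n + 5).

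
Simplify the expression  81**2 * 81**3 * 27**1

81**2 = 3**8; 81**3 = 3**12; 27**1 = 3**3
Combine exponents: 3**23

3**23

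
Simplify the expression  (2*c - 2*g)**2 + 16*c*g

4*(c + g)**2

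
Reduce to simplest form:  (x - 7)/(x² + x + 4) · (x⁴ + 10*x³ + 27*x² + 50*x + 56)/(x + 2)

Factor: x⁴ + 10*x³ + 27*x² + 50*x + 56 = (x + 2)·(x² + x + 4)·(x + 7)
Cancel the common factors (x² + x + 4), (x + 2).

x² - 49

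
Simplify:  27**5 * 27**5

27**5 = 3**15; 27**5 = 3**15
Combine exponents: 3**30

3**30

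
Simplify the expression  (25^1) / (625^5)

5^(-18)

25^1 = 5^2; 625^5 = 5^20
Combine exponents: 5^(-18)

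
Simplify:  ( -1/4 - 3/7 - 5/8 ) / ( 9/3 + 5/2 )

Numerator: -1/4 - 3/7 - 5/8 = -73/56
Denominator: 9/3 + 5/2 = 11/2
Divide: (-73/56) · (2/11) = -73/308

-73/308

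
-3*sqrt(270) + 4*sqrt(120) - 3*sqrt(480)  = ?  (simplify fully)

-13*sqrt(30)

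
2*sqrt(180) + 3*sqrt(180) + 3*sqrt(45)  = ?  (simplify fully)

39*sqrt(5)

2*sqrt(180) = 12*sqrt(5); 3*sqrt(180) = 18*sqrt(5); 3*sqrt(45) = 9*sqrt(5)
Combine: (12 + 18 + 9)·sqrt(5) = 39*sqrt(5)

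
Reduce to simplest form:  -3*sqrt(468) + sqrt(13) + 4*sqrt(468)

3*sqrt(468) = 18*sqrt(13); sqrt(13) = sqrt(13); 4*sqrt(468) = 24*sqrt(13)
Combine: (-18 + 1 + 24)·sqrt(13) = 7*sqrt(13)

7*sqrt(13)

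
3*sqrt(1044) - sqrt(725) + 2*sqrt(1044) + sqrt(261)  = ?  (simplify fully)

28*sqrt(29)

3*sqrt(1044) = 18*sqrt(29); sqrt(725) = 5*sqrt(29); 2*sqrt(1044) = 12*sqrt(29); sqrt(261) = 3*sqrt(29)
Combine: (18 - 5 + 12 + 3)·sqrt(29) = 28*sqrt(29)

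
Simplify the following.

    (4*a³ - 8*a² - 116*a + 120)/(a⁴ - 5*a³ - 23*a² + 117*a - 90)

Factor: 4*a³ - 8*a² - 116*a + 120 = 4·(a + 5)·(a - 6)·(a - 1);  a⁴ - 5*a³ - 23*a² + 117*a - 90 = (a - 1)·(a - 6)·(a + 5)·(a - 3)
Cancel the common factors (a - 6), (a + 5), (a - 1).

4/(a - 3)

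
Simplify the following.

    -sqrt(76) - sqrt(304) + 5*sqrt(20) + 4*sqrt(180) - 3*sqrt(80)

-6*sqrt(19) + 22*sqrt(5)

sqrt(76) = 2*sqrt(19); sqrt(304) = 4*sqrt(19); 5*sqrt(20) = 10*sqrt(5); 4*sqrt(180) = 24*sqrt(5); 3*sqrt(80) = 12*sqrt(5)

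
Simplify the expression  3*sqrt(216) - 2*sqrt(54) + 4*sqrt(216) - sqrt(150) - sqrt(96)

27*sqrt(6)

3*sqrt(216) = 18*sqrt(6); 2*sqrt(54) = 6*sqrt(6); 4*sqrt(216) = 24*sqrt(6); sqrt(150) = 5*sqrt(6); sqrt(96) = 4*sqrt(6)
Combine: (18 - 6 + 24 - 5 - 4)·sqrt(6) = 27*sqrt(6)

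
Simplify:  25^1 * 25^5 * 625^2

5^20

25^1 = 5^2; 25^5 = 5^10; 625^2 = 5^8
Combine exponents: 5^20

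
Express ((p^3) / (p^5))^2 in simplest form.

p^(-4)

Inside the bracket: (p^-2)
Raise to the power 2: (p^-4)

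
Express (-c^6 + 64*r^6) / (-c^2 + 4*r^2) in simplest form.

-c^6 + 64*r^6 factors as (-c + 2*r)*(c + 2*r)*(c^2 - 2*c*r + 4*r^2)*(c^2 + 2*c*r + 4*r^2).

c^4 + 4*c^2*r^2 + 16*r^4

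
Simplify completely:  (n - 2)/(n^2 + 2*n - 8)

1/(n + 4)

Factor: n^2 + 2*n - 8 = (n - 2)*(n + 4)
Cancel the common factor (n - 2).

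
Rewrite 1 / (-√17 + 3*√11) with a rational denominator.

(√17 + 3*√11)/82

Multiply numerator and denominator by √17 + 3*√11.
Denominator becomes 82; numerator becomes √17 + 3*√11.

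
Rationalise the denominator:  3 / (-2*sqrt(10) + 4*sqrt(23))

(3*sqrt(10) + 6*sqrt(23))/164

Multiply numerator and denominator by 2*sqrt(10) + 4*sqrt(23).
Denominator becomes 328; numerator becomes 6*sqrt(10) + 12*sqrt(23).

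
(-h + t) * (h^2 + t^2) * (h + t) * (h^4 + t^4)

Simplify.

-h^8 + t^8

Telescope via difference of squares: (t+h)(t-h) = -h^2 + t^2, then repeat with the next factor.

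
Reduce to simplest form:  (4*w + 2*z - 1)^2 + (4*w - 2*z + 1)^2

Only the even-power cross terms survive.

32*w^2 + 8*z^2 - 8*z + 2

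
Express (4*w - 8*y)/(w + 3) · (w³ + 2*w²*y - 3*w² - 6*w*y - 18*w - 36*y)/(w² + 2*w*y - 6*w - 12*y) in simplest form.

Factor: 4*w - 8*y = 4·(w - 2*y);  w³ + 2*w²*y - 3*w² - 6*w*y - 18*w - 36*y = (w + 2*y)·(w + 3)·(w - 6);  w² + 2*w*y - 6*w - 12*y = (w + 2*y)·(w - 6)
Cancel the common factors (w + 3), (w + 2*y), (w - 6).

4*w - 8*y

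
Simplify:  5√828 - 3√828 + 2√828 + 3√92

30*√23

5√828 = 30*√23; 3√828 = 18*√23; 2√828 = 12*√23; 3√92 = 6*√23
Combine: (30 - 18 + 12 + 6)·√23 = 30*√23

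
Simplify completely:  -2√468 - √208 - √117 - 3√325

-34*√13

2√468 = 12*√13; √208 = 4*√13; √117 = 3*√13; 3√325 = 15*√13
Combine: (-12 - 4 - 3 - 15)·√13 = -34*√13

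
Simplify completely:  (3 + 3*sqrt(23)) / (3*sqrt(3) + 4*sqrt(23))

(-9*sqrt(69) - 9*sqrt(3) + 12*sqrt(23) + 276)/341

Multiply numerator and denominator by -3*sqrt(3) + 4*sqrt(23).
Denominator becomes 341; numerator becomes -9*sqrt(69) - 9*sqrt(3) + 12*sqrt(23) + 276.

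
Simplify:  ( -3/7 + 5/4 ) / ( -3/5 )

-115/84

Numerator: -3/7 + 5/4 = 23/28
Denominator: -3/5 = -3/5
Divide: (23/28) · (-5/3) = -115/84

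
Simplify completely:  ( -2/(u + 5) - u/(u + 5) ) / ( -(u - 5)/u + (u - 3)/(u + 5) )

(u^2 + 2*u)/(3*u - 25)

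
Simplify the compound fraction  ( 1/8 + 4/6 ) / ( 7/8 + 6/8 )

19/39

Numerator: 1/8 + 4/6 = 19/24
Denominator: 7/8 + 6/8 = 13/8
Divide: (19/24) · (8/13) = 19/39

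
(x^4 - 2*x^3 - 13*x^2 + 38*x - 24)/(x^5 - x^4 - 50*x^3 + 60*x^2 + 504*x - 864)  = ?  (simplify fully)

Factor: x^4 - 2*x^3 - 13*x^2 + 38*x - 24 = (x - 2)*(x + 4)*(x - 1)*(x - 3);  x^5 - x^4 - 50*x^3 + 60*x^2 + 504*x - 864 = (x - 3)*(x + 4)*(x - 6)*(x + 6)*(x - 2)
Cancel the common factors (x + 4), (x - 3), (x - 2).

(x - 1)/(x^2 - 36)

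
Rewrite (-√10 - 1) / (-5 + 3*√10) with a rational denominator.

Multiply numerator and denominator by -3*√10 - 5.
Denominator becomes -65; numerator becomes 8*√10 + 35.

(-35 - 8*√10)/65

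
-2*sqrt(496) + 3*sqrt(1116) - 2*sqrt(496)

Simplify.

2*sqrt(496) = 8*sqrt(31); 3*sqrt(1116) = 18*sqrt(31); 2*sqrt(496) = 8*sqrt(31)
Combine: (-8 + 18 - 8)·sqrt(31) = 2*sqrt(31)

2*sqrt(31)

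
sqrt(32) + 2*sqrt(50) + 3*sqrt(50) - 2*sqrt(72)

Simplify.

17*sqrt(2)

sqrt(32) = 4*sqrt(2); 2*sqrt(50) = 10*sqrt(2); 3*sqrt(50) = 15*sqrt(2); 2*sqrt(72) = 12*sqrt(2)
Combine: (4 + 10 + 15 - 12)·sqrt(2) = 17*sqrt(2)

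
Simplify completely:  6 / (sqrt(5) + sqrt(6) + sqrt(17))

Group as (sqrt(5) + sqrt(17)) + sqrt(6); multiply by (sqrt(5) + sqrt(17)) - sqrt(6), then rationalise the remaining surd.

(-sqrt(510) - 3*sqrt(17) + 8*sqrt(6) + 9*sqrt(5))/7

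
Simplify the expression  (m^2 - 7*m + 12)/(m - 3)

m - 4

Factor: m^2 - 7*m + 12 = (m - 4)*(m - 3)
Cancel the common factor (m - 3).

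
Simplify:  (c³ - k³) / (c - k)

c² + c*k + k²

Apply the difference-of-cubes factorisation and cancel (c - k).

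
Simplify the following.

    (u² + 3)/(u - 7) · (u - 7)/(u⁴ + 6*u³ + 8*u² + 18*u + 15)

Factor: u⁴ + 6*u³ + 8*u² + 18*u + 15 = (u + 5)·(u² + 3)·(u + 1)
Cancel the common factors (u² + 3), (u - 7).

1/(u² + 6*u + 5)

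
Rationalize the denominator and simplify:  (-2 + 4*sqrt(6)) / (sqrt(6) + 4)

(-16 + 9*sqrt(6))/5

Multiply numerator and denominator by -sqrt(6) + 4.
Denominator becomes 10; numerator becomes -32 + 18*sqrt(6).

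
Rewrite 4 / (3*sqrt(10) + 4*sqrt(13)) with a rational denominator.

(-6*sqrt(10) + 8*sqrt(13))/59

Multiply numerator and denominator by -4*sqrt(13) + 3*sqrt(10).
Denominator becomes -118; numerator becomes -16*sqrt(13) + 12*sqrt(10).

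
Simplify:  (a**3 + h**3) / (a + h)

Apply the sum-of-cubes factorisation and cancel (a + h).

a**2 - a*h + h**2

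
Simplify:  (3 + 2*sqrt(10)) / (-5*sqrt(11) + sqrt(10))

(-10*sqrt(110) - 15*sqrt(11) - 20 - 3*sqrt(10))/265

Multiply numerator and denominator by sqrt(10) + 5*sqrt(11).
Denominator becomes -265; numerator becomes 3*sqrt(10) + 20 + 15*sqrt(11) + 10*sqrt(110).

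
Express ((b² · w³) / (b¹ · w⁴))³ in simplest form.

b³/w³

Inside the bracket: b¹ · (w^-1)
Raise to the power 3: b³ · (w^-3)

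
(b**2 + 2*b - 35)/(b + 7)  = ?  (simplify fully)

Factor: b**2 + 2*b - 35 = (b - 5)*(b + 7)
Cancel the common factor (b + 7).

b - 5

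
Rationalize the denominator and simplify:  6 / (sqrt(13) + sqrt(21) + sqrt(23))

(-12*sqrt(6279) + 66*sqrt(23) + 90*sqrt(21) + 186*sqrt(13))/971

Group as (sqrt(13) + sqrt(21)) + sqrt(23); multiply by (sqrt(13) + sqrt(21)) - sqrt(23), then rationalise the remaining surd.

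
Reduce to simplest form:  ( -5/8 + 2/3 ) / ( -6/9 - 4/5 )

Numerator: -5/8 + 2/3 = 1/24
Denominator: -6/9 - 4/5 = -22/15
Divide: (1/24) · (-15/22) = -5/176

-5/176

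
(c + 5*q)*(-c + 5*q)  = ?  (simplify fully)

-c^2 + 25*q^2

Product of conjugates: (P+Q)(P-Q) = P^2 - Q^2.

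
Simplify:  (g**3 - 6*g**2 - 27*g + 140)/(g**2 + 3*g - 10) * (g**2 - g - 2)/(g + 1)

g**2 - 11*g + 28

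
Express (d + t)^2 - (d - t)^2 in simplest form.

Binomially expand both and collect terms in d, t.

4*d*t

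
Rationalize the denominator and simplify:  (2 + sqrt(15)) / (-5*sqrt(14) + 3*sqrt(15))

Multiply numerator and denominator by 3*sqrt(15) + 5*sqrt(14).
Denominator becomes -215; numerator becomes 6*sqrt(15) + 10*sqrt(14) + 45 + 5*sqrt(210).

(-5*sqrt(210) - 45 - 10*sqrt(14) - 6*sqrt(15))/215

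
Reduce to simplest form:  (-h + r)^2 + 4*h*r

(h + r)^2

After expansion: h^2 + 2*h*r + r^2 — a perfect-square trinomial.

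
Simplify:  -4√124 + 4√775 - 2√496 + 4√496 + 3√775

4√124 = 8*√31; 4√775 = 20*√31; 2√496 = 8*√31; 4√496 = 16*√31; 3√775 = 15*√31
Combine: (-8 + 20 - 8 + 16 + 15)·√31 = 35*√31

35*√31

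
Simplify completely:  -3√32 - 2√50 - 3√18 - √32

-35*√2

3√32 = 12*√2; 2√50 = 10*√2; 3√18 = 9*√2; √32 = 4*√2
Combine: (-12 - 10 - 9 - 4)·√2 = -35*√2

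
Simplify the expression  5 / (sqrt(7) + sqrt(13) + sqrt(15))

(-10*sqrt(1365) + 25*sqrt(15) + 45*sqrt(13) + 105*sqrt(7))/339

Group as (sqrt(7) + sqrt(15)) + sqrt(13); multiply by (sqrt(7) + sqrt(15)) - sqrt(13), then rationalise the remaining surd.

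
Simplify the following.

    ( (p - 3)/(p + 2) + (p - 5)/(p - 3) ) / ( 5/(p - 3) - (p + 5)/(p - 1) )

(-2*p**3 + 11*p**2 - 8*p - 1)/(p**3 - p**2 - 16*p - 20)

Numerator: (p - 3)/(p + 2) + (p - 5)/(p - 3) = (2*p**2 - 9*p - 1)/(p**2 - p - 6)
Denominator: 5/(p - 3) - (p + 5)/(p - 1) = (-p**2 + 3*p + 10)/(p**2 - 4*p + 3)
Divide: ((2*p**2 - 9*p - 1)/(p**2 - p - 6)) · ((p**2 - 4*p + 3)/(-p**2 + 3*p + 10)) = (-2*p**3 + 11*p**2 - 8*p - 1)/(p**3 - p**2 - 16*p - 20)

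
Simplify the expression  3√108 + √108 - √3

3√108 = 18*√3; √108 = 6*√3; √3 = √3
Combine: (18 + 6 - 1)·√3 = 23*√3

23*√3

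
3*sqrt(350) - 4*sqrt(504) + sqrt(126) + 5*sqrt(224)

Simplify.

14*sqrt(14)

3*sqrt(350) = 15*sqrt(14); 4*sqrt(504) = 24*sqrt(14); sqrt(126) = 3*sqrt(14); 5*sqrt(224) = 20*sqrt(14)
Combine: (15 - 24 + 3 + 20)·sqrt(14) = 14*sqrt(14)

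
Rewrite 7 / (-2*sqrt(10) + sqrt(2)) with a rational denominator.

Multiply numerator and denominator by sqrt(2) + 2*sqrt(10).
Denominator becomes -38; numerator becomes 7*sqrt(2) + 14*sqrt(10).

(-14*sqrt(10) - 7*sqrt(2))/38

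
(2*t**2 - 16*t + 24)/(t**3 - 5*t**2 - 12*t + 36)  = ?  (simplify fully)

2/(t + 3)

Factor: 2*t**2 - 16*t + 24 = 2*(t - 6)*(t - 2);  t**3 - 5*t**2 - 12*t + 36 = (t - 2)*(t + 3)*(t - 6)
Cancel the common factors (t - 6), (t - 2).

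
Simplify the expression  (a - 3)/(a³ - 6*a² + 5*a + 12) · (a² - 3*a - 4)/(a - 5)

1/(a - 5)

Factor: a³ - 6*a² + 5*a + 12 = (a - 3)·(a - 4)·(a + 1);  a² - 3*a - 4 = (a + 1)·(a - 4)
Cancel the common factors (a + 1), (a - 3), (a - 4).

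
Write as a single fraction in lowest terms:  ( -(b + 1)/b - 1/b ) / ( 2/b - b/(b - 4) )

Numerator: -(b + 1)/b - 1/b = (-b - 2)/b
Denominator: 2/b - b/(b - 4) = (-b² + 2*b - 8)/(b² - 4*b)
Divide: ((-b - 2)/b) · ((b² - 4*b)/(-b² + 2*b - 8)) = (b² - 2*b - 8)/(b² - 2*b + 8)

(b² - 2*b - 8)/(b² - 2*b + 8)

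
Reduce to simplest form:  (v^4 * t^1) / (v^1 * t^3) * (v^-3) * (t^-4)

t^(-6)

Quotient: v^3 * (t^-2)
Multiply by (v^-3) * (t^-4): add exponents.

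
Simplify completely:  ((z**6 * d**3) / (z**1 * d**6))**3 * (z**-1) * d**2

z**14/d**7

Inside the bracket: z**5 * (d**-3)
Raise to the power 3: z**15 * (d**-9)
Multiply by (z**-1) * d**2: add exponents.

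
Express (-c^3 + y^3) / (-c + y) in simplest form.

c^2 + c*y + y^2

Apply the difference-of-cubes factorisation and cancel (-c + y).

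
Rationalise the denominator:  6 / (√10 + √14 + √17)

Group as (√14 + √17) + √10; multiply by (√14 + √17) - √10, then rationalise the remaining surd.

(-24*√595 + 42*√17 + 78*√14 + 126*√10)/511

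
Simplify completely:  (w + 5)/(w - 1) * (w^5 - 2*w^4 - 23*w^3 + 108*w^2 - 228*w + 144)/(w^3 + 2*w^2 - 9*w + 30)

Factor: w^5 - 2*w^4 - 23*w^3 + 108*w^2 - 228*w + 144 = (w^2 - 3*w + 6)*(w - 1)*(w - 4)*(w + 6);  w^3 + 2*w^2 - 9*w + 30 = (w + 5)*(w^2 - 3*w + 6)
Cancel the common factors (w^2 - 3*w + 6), (w - 1), (w + 5).

w^2 + 2*w - 24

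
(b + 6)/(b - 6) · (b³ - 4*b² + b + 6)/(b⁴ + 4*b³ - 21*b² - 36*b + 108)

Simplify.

Factor: b³ - 4*b² + b + 6 = (b - 2)·(b + 1)·(b - 3);  b⁴ + 4*b³ - 21*b² - 36*b + 108 = (b + 3)·(b - 3)·(b - 2)·(b + 6)
Cancel the common factors (b - 3), (b + 6), (b - 2).

(b + 1)/(b² - 3*b - 18)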